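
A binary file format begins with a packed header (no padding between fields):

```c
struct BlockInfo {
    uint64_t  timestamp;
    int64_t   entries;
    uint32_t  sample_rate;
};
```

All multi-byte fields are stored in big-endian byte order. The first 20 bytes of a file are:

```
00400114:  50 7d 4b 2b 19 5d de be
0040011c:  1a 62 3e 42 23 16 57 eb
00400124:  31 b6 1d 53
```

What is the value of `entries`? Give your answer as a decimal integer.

1901150446481201131

`entries` follows `timestamp` (8 bytes), so it starts at byte offset 8 and occupies 8 bytes.
Bytes at offsets 8..15: 1A 62 3E 42 23 16 57 EB.
Big-endian: lowest address holds the most-significant byte.
The bytes are already most-significant first: 0x1A623E42231657EB.
0x1A623E42231657EB = 1901150446481201131.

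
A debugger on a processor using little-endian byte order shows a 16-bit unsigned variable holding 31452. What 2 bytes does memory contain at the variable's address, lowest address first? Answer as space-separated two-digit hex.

31452 in hexadecimal, padded to 16 bits, is 0x7ADC.
Split into bytes (most-significant first): 7A DC.
Little-endian: lowest address holds the least-significant byte.
So at ascending addresses the bytes are DC 7A.

DC 7A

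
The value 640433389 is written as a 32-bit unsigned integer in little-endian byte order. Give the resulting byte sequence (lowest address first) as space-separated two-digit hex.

ED 3C 2C 26

640433389 in hexadecimal, padded to 32 bits, is 0x262C3CED.
Split into bytes (most-significant first): 26 2C 3C ED.
Little-endian: lowest address holds the least-significant byte.
So at ascending addresses the bytes are ED 3C 2C 26.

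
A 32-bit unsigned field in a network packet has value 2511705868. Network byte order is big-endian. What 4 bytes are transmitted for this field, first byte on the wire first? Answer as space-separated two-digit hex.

2511705868 in hexadecimal, padded to 32 bits, is 0x95B5970C.
Split into bytes (most-significant first): 95 B5 97 0C.
Big-endian stores the most-significant byte at the lowest address.
So the memory order matches the most-significant-first order: 95 B5 97 0C.

95 B5 97 0C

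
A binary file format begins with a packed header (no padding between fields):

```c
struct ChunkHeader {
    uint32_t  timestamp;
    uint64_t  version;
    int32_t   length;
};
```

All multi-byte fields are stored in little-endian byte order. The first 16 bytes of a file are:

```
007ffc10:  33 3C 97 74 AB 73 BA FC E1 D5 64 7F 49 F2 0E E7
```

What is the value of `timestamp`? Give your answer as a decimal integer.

1956068403

`timestamp` is the first field, at byte offset 0, occupying 4 bytes.
Bytes at offsets 0..3: 33 3C 97 74.
In little-endian order the low byte comes first in memory.
Reassemble most-significant byte first: 74 97 3C 33 → 0x74973C33.
0x74973C33 = 1956068403.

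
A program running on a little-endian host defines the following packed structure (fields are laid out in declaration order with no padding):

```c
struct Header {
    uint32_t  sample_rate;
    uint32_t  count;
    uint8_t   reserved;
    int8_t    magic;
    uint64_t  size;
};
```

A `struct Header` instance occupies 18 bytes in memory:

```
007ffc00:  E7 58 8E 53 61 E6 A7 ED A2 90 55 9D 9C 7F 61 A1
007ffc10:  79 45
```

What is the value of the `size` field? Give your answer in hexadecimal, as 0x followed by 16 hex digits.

`size` follows `sample_rate` (4 B), `count` (4 B), `reserved` (1 B), `magic` (1 B), so it starts at offset 4 + 4 + 1 + 1 = 10 and occupies 8 bytes.
Bytes at offsets 10..17: 55 9D 9C 7F 61 A1 79 45.
Little-endian: lowest address holds the least-significant byte.
Reassemble most-significant byte first: 45 79 A1 61 7F 9C 9D 55 → 0x4579A1617F9C9D55.

0x4579A1617F9C9D55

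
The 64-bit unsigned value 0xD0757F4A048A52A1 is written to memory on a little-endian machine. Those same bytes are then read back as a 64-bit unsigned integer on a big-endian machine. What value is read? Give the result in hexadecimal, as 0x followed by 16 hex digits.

0xA1528A044A7F75D0

Stored little-endian, the bytes at ascending addresses are A1 52 8A 04 4A 7F 75 D0.
Read back as big-endian, the last byte is least significant, giving 0xA1528A044A7F75D0.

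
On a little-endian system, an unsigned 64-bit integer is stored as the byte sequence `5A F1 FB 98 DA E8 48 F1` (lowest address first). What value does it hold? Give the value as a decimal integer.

17386402387030962522

In little-endian order the low byte comes first in memory.
Reassemble most-significant byte first: F1 48 E8 DA 98 FB F1 5A → 0xF148E8DA98FBF15A.
0xF148E8DA98FBF15A = 17386402387030962522.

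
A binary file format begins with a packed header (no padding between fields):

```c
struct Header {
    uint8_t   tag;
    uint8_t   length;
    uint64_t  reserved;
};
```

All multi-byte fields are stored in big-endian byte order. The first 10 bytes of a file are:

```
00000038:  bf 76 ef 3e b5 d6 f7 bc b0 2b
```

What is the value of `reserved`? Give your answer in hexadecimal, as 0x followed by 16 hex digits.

`reserved` follows `tag` (1 B), `length` (1 B), so it starts at offset 1 + 1 = 2 and occupies 8 bytes.
Bytes at offsets 2..9: EF 3E B5 D6 F7 BC B0 2B.
Big-endian: lowest address holds the most-significant byte.
The bytes are already most-significant first: 0xEF3EB5D6F7BCB02B.

0xEF3EB5D6F7BCB02B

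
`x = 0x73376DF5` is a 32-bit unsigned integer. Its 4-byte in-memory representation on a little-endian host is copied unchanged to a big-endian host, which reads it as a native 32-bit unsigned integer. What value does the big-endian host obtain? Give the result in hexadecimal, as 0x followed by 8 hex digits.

0xF56D3773

Stored little-endian, the bytes at ascending addresses are F5 6D 37 73.
Read back as big-endian, the last byte is least significant, giving 0xF56D3773.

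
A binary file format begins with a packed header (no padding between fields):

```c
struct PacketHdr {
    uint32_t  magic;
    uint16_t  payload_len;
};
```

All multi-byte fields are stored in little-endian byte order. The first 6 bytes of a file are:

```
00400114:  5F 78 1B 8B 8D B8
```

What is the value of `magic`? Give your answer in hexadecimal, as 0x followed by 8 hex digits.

0x8B1B785F

`magic` is the first field, at byte offset 0, occupying 4 bytes.
Bytes at offsets 0..3: 5F 78 1B 8B.
Little-endian: lowest address holds the least-significant byte.
Reassemble most-significant byte first: 8B 1B 78 5F → 0x8B1B785F.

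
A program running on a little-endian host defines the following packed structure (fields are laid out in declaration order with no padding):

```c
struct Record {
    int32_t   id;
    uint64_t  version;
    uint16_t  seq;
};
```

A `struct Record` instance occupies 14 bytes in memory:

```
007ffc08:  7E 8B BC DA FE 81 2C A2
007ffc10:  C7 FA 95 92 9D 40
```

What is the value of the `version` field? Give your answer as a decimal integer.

`version` follows `id` (4 bytes), so it starts at byte offset 4 and occupies 8 bytes.
Bytes at offsets 4..11: FE 81 2C A2 C7 FA 95 92.
Little-endian stores the least-significant byte at the lowest address.
Reassemble most-significant byte first: 92 95 FA C7 A2 2C 81 FE → 0x9295FAC7A22C81FE.
0x9295FAC7A22C81FE = 10562624236393628158.

10562624236393628158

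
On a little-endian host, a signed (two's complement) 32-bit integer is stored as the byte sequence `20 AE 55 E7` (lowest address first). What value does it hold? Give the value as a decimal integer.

-413815264

In little-endian order the low byte comes first in memory.
Reassemble most-significant byte first: E7 55 AE 20 → 0xE755AE20.
Top bit is set, so as a signed 32-bit value this is 0xE755AE20 − 2^32 = -413815264.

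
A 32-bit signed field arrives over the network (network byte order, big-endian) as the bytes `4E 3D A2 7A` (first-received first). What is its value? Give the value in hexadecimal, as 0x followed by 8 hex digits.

0x4E3DA27A

In big-endian order the high byte comes first in memory.
The bytes are already most-significant first: 0x4E3DA27A.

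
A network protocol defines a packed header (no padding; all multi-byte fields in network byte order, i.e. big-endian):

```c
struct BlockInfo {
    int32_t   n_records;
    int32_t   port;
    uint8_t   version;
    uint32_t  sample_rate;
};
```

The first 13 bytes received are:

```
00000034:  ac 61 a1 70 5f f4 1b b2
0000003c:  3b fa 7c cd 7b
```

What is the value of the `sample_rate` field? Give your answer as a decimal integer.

`sample_rate` follows `n_records` (4 B), `port` (4 B), `version` (1 B), so it starts at offset 4 + 4 + 1 = 9 and occupies 4 bytes.
Bytes at offsets 9..12: FA 7C CD 7B.
Big-endian stores the most-significant byte at the lowest address.
The bytes are already most-significant first: 0xFA7CCD7B.
0xFA7CCD7B = 4202483067.

4202483067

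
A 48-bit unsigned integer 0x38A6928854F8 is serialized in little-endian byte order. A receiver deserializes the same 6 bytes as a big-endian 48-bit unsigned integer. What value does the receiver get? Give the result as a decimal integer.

273041952253496

Stored little-endian, the bytes at ascending addresses are F8 54 88 92 A6 38.
Read back as big-endian, the last byte is least significant, giving 0xF8548892A638.
0xF8548892A638 = 273041952253496.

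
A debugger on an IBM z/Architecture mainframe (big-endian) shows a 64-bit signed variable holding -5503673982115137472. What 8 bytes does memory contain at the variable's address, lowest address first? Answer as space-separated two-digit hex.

Two's complement of -5503673982115137472 in 64 bits: 5503673982115137472 = 0x4C60FA53B78847C0; invert → 0xB39F05AC4877B83F; add 1 → 0xB39F05AC4877B840.
Split into bytes (most-significant first): B3 9F 05 AC 48 77 B8 40.
Big-endian: lowest address holds the most-significant byte.
So the memory order matches the most-significant-first order: B3 9F 05 AC 48 77 B8 40.

B3 9F 05 AC 48 77 B8 40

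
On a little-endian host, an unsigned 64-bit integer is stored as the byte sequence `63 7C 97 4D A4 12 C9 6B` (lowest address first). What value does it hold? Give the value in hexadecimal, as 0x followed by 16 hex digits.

0x6BC912A44D977C63

Little-endian stores the least-significant byte at the lowest address.
Reassemble most-significant byte first: 6B C9 12 A4 4D 97 7C 63 → 0x6BC912A44D977C63.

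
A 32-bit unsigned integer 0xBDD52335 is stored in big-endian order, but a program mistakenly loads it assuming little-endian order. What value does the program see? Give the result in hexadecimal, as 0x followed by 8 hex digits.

Stored big-endian, the bytes at ascending addresses are BD D5 23 35.
Read back as little-endian, the first byte is least significant, giving 0x3523D5BD.

0x3523D5BD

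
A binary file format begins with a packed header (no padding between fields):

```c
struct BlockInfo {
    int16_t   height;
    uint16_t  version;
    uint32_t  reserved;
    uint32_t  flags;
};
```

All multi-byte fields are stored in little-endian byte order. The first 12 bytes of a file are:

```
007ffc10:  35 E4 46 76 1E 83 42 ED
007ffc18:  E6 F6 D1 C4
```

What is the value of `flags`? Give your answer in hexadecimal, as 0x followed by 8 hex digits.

`flags` follows `height` (2 B), `version` (2 B), `reserved` (4 B), so it starts at offset 2 + 2 + 4 = 8 and occupies 4 bytes.
Bytes at offsets 8..11: E6 F6 D1 C4.
In little-endian order the low byte comes first in memory.
Reassemble most-significant byte first: C4 D1 F6 E6 → 0xC4D1F6E6.

0xC4D1F6E6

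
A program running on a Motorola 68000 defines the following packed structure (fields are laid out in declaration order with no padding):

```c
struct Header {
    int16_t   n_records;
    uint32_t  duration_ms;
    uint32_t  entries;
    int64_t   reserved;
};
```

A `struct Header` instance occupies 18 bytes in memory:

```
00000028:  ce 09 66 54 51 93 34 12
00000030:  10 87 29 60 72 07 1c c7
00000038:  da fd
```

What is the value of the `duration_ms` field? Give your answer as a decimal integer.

1716801939

`duration_ms` follows `n_records` (2 bytes), so it starts at byte offset 2 and occupies 4 bytes.
Bytes at offsets 2..5: 66 54 51 93.
Big-endian stores the most-significant byte at the lowest address.
The bytes are already most-significant first: 0x66545193.
0x66545193 = 1716801939.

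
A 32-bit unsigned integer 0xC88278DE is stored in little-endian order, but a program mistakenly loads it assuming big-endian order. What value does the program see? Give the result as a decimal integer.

3732439752

Stored little-endian, the bytes at ascending addresses are DE 78 82 C8.
Read back as big-endian, the last byte is least significant, giving 0xDE7882C8.
0xDE7882C8 = 3732439752.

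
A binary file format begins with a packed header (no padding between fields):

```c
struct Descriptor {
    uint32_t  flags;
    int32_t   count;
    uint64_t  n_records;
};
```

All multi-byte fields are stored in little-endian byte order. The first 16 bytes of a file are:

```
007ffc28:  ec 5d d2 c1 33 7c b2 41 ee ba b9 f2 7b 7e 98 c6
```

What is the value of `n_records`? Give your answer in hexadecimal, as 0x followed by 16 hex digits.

0xC6987E7BF2B9BAEE

`n_records` follows `flags` (4 B), `count` (4 B), so it starts at offset 4 + 4 = 8 and occupies 8 bytes.
Bytes at offsets 8..15: EE BA B9 F2 7B 7E 98 C6.
Little-endian stores the least-significant byte at the lowest address.
Reassemble most-significant byte first: C6 98 7E 7B F2 B9 BA EE → 0xC6987E7BF2B9BAEE.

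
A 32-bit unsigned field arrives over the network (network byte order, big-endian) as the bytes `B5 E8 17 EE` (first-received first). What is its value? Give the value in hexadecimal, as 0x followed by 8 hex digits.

0xB5E817EE

Big-endian: lowest address holds the most-significant byte.
The bytes are already most-significant first: 0xB5E817EE.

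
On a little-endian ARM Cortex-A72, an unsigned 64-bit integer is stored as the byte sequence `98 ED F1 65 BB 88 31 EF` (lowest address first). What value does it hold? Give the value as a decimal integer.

Little-endian stores the least-significant byte at the lowest address.
Reassemble most-significant byte first: EF 31 88 BB 65 F1 ED 98 → 0xEF3188BB65F1ED98.
0xEF3188BB65F1ED98 = 17235707587374214552.

17235707587374214552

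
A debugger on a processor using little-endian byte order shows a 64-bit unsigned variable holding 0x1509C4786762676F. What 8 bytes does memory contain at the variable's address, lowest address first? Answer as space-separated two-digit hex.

6F 67 62 67 78 C4 09 15

Split into bytes (most-significant first): 15 09 C4 78 67 62 67 6F.
In little-endian order the low byte comes first in memory.
So at ascending addresses the bytes are 6F 67 62 67 78 C4 09 15.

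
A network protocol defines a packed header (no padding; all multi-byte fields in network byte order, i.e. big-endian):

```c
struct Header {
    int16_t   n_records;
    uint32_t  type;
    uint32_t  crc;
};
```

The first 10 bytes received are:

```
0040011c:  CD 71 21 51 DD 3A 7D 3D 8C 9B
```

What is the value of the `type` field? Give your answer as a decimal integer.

559013178

`type` follows `n_records` (2 bytes), so it starts at byte offset 2 and occupies 4 bytes.
Bytes at offsets 2..5: 21 51 DD 3A.
Big-endian: lowest address holds the most-significant byte.
The bytes are already most-significant first: 0x2151DD3A.
0x2151DD3A = 559013178.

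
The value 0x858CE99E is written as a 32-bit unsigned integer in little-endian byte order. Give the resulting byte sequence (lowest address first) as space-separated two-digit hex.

9E E9 8C 85

Split into bytes (most-significant first): 85 8C E9 9E.
Little-endian: lowest address holds the least-significant byte.
So at ascending addresses the bytes are 9E E9 8C 85.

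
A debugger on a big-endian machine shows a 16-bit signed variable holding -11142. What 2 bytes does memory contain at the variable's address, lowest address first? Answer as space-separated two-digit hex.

Two's complement of -11142 in 16 bits: 11142 = 0x2B86; invert → 0xD479; add 1 → 0xD47A.
Split into bytes (most-significant first): D4 7A.
Big-endian stores the most-significant byte at the lowest address.
So the memory order matches the most-significant-first order: D4 7A.

D4 7A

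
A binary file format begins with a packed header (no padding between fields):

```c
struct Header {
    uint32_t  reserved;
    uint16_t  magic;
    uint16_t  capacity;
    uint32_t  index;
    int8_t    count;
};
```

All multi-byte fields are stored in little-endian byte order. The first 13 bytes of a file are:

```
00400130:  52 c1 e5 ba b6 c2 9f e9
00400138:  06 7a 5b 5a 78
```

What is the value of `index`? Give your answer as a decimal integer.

1515944454

`index` follows `reserved` (4 B), `magic` (2 B), `capacity` (2 B), so it starts at offset 4 + 2 + 2 = 8 and occupies 4 bytes.
Bytes at offsets 8..11: 06 7A 5B 5A.
Little-endian: lowest address holds the least-significant byte.
Reassemble most-significant byte first: 5A 5B 7A 06 → 0x5A5B7A06.
0x5A5B7A06 = 1515944454.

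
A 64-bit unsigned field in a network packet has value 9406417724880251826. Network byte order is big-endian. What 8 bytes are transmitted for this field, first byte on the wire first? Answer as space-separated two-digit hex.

82 8A 4F 15 5C 6C EB B2

9406417724880251826 in hexadecimal, padded to 64 bits, is 0x828A4F155C6CEBB2.
Split into bytes (most-significant first): 82 8A 4F 15 5C 6C EB B2.
In big-endian order the high byte comes first in memory.
So the memory order matches the most-significant-first order: 82 8A 4F 15 5C 6C EB B2.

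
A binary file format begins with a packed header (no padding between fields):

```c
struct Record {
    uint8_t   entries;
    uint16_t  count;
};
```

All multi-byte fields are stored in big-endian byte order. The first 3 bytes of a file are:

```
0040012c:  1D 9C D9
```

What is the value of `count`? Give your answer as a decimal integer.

40153

`count` follows `entries` (1 byte), so it starts at byte offset 1 and occupies 2 bytes.
Bytes at offsets 1..2: 9C D9.
In big-endian order the high byte comes first in memory.
The bytes are already most-significant first: 0x9CD9.
0x9CD9 = 40153.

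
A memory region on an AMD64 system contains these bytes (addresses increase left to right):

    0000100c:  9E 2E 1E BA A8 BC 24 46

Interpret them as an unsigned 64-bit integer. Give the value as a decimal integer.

Little-endian: lowest address holds the least-significant byte.
Reassemble most-significant byte first: 46 24 BC A8 BA 1E 2E 9E → 0x4624BCA8BA1E2E9E.
0x4624BCA8BA1E2E9E = 5054372114679606942.

5054372114679606942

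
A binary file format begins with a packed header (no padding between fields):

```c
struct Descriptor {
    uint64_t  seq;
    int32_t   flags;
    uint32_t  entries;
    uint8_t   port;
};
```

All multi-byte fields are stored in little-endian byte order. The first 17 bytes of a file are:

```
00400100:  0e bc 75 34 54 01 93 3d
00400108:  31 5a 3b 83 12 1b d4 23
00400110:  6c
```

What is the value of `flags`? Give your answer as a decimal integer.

-2093262287

`flags` follows `seq` (8 bytes), so it starts at byte offset 8 and occupies 4 bytes.
Bytes at offsets 8..11: 31 5A 3B 83.
In little-endian order the low byte comes first in memory.
Reassemble most-significant byte first: 83 3B 5A 31 → 0x833B5A31.
Top bit is set, so as a signed 32-bit value this is 0x833B5A31 − 2^32 = -2093262287.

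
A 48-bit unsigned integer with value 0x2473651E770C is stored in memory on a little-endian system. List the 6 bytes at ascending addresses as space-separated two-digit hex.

Split into bytes (most-significant first): 24 73 65 1E 77 0C.
Little-endian stores the least-significant byte at the lowest address.
So at ascending addresses the bytes are 0C 77 1E 65 73 24.

0C 77 1E 65 73 24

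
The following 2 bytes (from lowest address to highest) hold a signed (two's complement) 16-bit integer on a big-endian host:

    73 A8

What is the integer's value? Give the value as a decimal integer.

Big-endian stores the most-significant byte at the lowest address.
The bytes are already most-significant first: 0x73A8.
0x73A8 = 29608.

29608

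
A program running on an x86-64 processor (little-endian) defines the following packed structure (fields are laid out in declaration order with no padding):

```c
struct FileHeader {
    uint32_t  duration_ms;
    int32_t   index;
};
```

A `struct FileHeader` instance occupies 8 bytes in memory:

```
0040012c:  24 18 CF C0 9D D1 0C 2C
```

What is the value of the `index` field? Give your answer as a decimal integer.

739037597

`index` follows `duration_ms` (4 bytes), so it starts at byte offset 4 and occupies 4 bytes.
Bytes at offsets 4..7: 9D D1 0C 2C.
Little-endian: lowest address holds the least-significant byte.
Reassemble most-significant byte first: 2C 0C D1 9D → 0x2C0CD19D.
0x2C0CD19D = 739037597.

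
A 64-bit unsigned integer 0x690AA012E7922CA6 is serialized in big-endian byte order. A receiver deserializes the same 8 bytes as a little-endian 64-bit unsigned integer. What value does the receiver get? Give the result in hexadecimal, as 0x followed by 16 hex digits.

0xA62C92E712A00A69

Stored big-endian, the bytes at ascending addresses are 69 0A A0 12 E7 92 2C A6.
Read back as little-endian, the first byte is least significant, giving 0xA62C92E712A00A69.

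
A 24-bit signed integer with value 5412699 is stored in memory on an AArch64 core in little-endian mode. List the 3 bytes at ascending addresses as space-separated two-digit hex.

5B 97 52

5412699 in hexadecimal, padded to 24 bits, is 0x52975B.
Split into bytes (most-significant first): 52 97 5B.
In little-endian order the low byte comes first in memory.
So at ascending addresses the bytes are 5B 97 52.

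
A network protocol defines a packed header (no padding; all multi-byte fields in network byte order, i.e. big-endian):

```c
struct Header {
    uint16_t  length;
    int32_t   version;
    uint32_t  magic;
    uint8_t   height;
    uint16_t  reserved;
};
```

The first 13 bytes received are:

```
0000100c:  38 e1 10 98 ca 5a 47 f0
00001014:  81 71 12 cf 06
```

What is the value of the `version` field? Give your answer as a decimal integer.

278448730

`version` follows `length` (2 bytes), so it starts at byte offset 2 and occupies 4 bytes.
Bytes at offsets 2..5: 10 98 CA 5A.
In big-endian order the high byte comes first in memory.
The bytes are already most-significant first: 0x1098CA5A.
0x1098CA5A = 278448730.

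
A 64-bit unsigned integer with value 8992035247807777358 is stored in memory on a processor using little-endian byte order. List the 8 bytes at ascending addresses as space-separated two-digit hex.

4E CA 5F 81 6A 20 CA 7C

8992035247807777358 in hexadecimal, padded to 64 bits, is 0x7CCA206A815FCA4E.
Split into bytes (most-significant first): 7C CA 20 6A 81 5F CA 4E.
Little-endian stores the least-significant byte at the lowest address.
So at ascending addresses the bytes are 4E CA 5F 81 6A 20 CA 7C.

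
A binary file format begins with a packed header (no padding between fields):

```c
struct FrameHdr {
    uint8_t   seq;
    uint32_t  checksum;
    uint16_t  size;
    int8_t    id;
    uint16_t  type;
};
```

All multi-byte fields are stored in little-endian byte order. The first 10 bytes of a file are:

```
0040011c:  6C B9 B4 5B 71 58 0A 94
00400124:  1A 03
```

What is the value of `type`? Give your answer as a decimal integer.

794

`type` follows `seq` (1 B), `checksum` (4 B), `size` (2 B), `id` (1 B), so it starts at offset 1 + 4 + 2 + 1 = 8 and occupies 2 bytes.
Bytes at offsets 8..9: 1A 03.
Little-endian stores the least-significant byte at the lowest address.
Reassemble most-significant byte first: 03 1A → 0x031A.
0x031A = 794.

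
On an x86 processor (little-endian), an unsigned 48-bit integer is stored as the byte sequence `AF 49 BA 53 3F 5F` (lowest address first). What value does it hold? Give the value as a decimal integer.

104725592295855

Little-endian stores the least-significant byte at the lowest address.
Reassemble most-significant byte first: 5F 3F 53 BA 49 AF → 0x5F3F53BA49AF.
0x5F3F53BA49AF = 104725592295855.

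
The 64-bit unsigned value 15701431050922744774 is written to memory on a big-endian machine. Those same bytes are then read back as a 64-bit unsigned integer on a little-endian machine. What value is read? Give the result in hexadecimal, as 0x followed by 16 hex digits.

15701431050922744774 in 64-bit hexadecimal is 0xD9E6B059DF89DBC6.
Stored big-endian, the bytes at ascending addresses are D9 E6 B0 59 DF 89 DB C6.
Read back as little-endian, the first byte is least significant, giving 0xC6DB89DF59B0E6D9.

0xC6DB89DF59B0E6D9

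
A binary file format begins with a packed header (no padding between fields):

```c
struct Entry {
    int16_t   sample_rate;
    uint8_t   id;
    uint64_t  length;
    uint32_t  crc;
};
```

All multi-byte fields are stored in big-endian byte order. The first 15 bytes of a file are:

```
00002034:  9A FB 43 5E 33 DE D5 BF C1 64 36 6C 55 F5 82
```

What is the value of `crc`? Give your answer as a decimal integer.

1817572738

`crc` follows `sample_rate` (2 B), `id` (1 B), `length` (8 B), so it starts at offset 2 + 1 + 8 = 11 and occupies 4 bytes.
Bytes at offsets 11..14: 6C 55 F5 82.
Big-endian: lowest address holds the most-significant byte.
The bytes are already most-significant first: 0x6C55F582.
0x6C55F582 = 1817572738.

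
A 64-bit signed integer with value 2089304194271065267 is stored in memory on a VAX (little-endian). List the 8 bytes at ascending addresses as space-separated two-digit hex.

B3 B4 42 57 18 B3 FE 1C

2089304194271065267 in hexadecimal, padded to 64 bits, is 0x1CFEB3185742B4B3.
Split into bytes (most-significant first): 1C FE B3 18 57 42 B4 B3.
In little-endian order the low byte comes first in memory.
So at ascending addresses the bytes are B3 B4 42 57 18 B3 FE 1C.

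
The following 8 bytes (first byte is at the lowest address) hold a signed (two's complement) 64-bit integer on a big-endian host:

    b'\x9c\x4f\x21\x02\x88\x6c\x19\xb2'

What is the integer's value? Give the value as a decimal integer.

In big-endian order the high byte comes first in memory.
The bytes are already most-significant first: 0x9C4F2102886C19B2.
Top bit is set, so as a signed 64-bit value this is 0x9C4F2102886C19B2 − 2^64 = -7183486585870214734.

-7183486585870214734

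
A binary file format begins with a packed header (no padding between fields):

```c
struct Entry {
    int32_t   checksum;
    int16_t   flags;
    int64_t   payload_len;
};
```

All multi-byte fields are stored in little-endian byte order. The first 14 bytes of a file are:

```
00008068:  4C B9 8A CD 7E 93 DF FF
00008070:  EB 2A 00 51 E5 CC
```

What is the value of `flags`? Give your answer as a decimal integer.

-27778

`flags` follows `checksum` (4 bytes), so it starts at byte offset 4 and occupies 2 bytes.
Bytes at offsets 4..5: 7E 93.
Little-endian stores the least-significant byte at the lowest address.
Reassemble most-significant byte first: 93 7E → 0x937E.
Top bit is set, so as a signed 16-bit value this is 0x937E − 2^16 = -27778.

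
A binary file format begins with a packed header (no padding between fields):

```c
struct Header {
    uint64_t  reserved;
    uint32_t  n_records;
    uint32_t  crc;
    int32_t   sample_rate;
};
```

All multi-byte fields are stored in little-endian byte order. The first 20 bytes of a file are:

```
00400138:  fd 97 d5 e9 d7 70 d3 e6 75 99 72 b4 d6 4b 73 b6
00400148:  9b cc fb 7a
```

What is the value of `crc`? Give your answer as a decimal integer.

3061009366

`crc` follows `reserved` (8 B), `n_records` (4 B), so it starts at offset 8 + 4 = 12 and occupies 4 bytes.
Bytes at offsets 12..15: D6 4B 73 B6.
In little-endian order the low byte comes first in memory.
Reassemble most-significant byte first: B6 73 4B D6 → 0xB6734BD6.
0xB6734BD6 = 3061009366.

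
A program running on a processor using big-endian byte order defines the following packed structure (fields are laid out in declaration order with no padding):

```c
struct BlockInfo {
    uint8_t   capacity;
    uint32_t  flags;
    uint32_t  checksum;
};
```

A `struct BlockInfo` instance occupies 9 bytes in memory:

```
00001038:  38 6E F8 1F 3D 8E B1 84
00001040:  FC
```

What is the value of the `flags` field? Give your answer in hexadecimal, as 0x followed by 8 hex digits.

`flags` follows `capacity` (1 byte), so it starts at byte offset 1 and occupies 4 bytes.
Bytes at offsets 1..4: 6E F8 1F 3D.
Big-endian stores the most-significant byte at the lowest address.
The bytes are already most-significant first: 0x6EF81F3D.

0x6EF81F3D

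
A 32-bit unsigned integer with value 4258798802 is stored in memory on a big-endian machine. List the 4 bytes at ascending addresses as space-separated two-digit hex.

FD D8 1C D2

4258798802 in hexadecimal, padded to 32 bits, is 0xFDD81CD2.
Split into bytes (most-significant first): FD D8 1C D2.
Big-endian stores the most-significant byte at the lowest address.
So the memory order matches the most-significant-first order: FD D8 1C D2.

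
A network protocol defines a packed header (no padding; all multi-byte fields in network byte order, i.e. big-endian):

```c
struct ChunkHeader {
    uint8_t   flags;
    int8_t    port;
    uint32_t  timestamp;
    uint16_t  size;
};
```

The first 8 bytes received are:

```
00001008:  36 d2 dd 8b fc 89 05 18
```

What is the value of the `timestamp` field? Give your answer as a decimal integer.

3716938889

`timestamp` follows `flags` (1 B), `port` (1 B), so it starts at offset 1 + 1 = 2 and occupies 4 bytes.
Bytes at offsets 2..5: DD 8B FC 89.
In big-endian order the high byte comes first in memory.
The bytes are already most-significant first: 0xDD8BFC89.
0xDD8BFC89 = 3716938889.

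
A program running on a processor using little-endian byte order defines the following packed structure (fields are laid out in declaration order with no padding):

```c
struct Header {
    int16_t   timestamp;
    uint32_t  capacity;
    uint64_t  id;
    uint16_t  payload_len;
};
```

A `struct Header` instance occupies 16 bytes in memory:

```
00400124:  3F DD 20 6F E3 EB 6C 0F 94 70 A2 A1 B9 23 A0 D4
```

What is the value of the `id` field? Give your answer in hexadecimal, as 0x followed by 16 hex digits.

`id` follows `timestamp` (2 B), `capacity` (4 B), so it starts at offset 2 + 4 = 6 and occupies 8 bytes.
Bytes at offsets 6..13: 6C 0F 94 70 A2 A1 B9 23.
In little-endian order the low byte comes first in memory.
Reassemble most-significant byte first: 23 B9 A1 A2 70 94 0F 6C → 0x23B9A1A270940F6C.

0x23B9A1A270940F6C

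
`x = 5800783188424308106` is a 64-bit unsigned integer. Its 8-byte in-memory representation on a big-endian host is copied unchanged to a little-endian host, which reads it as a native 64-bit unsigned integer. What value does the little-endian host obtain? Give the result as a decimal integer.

5800783188424308106 in 64-bit hexadecimal is 0x508085937516B58A.
Stored big-endian, the bytes at ascending addresses are 50 80 85 93 75 16 B5 8A.
Read back as little-endian, the first byte is least significant, giving 0x8AB5167593858050.
0x8AB5167593858050 = 9994919642260668496.

9994919642260668496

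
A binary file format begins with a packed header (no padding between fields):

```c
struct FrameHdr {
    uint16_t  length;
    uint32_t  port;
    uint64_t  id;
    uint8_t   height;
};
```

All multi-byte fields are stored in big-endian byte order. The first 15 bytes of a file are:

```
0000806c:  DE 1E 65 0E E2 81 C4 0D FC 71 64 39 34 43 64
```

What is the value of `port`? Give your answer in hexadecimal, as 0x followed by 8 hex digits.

`port` follows `length` (2 bytes), so it starts at byte offset 2 and occupies 4 bytes.
Bytes at offsets 2..5: 65 0E E2 81.
In big-endian order the high byte comes first in memory.
The bytes are already most-significant first: 0x650EE281.

0x650EE281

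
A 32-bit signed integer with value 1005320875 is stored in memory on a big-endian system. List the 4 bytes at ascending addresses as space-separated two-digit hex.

3B EB FA AB

1005320875 in hexadecimal, padded to 32 bits, is 0x3BEBFAAB.
Split into bytes (most-significant first): 3B EB FA AB.
Big-endian stores the most-significant byte at the lowest address.
So the memory order matches the most-significant-first order: 3B EB FA AB.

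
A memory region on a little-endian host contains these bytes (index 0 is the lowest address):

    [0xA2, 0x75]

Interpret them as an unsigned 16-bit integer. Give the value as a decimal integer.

Little-endian stores the least-significant byte at the lowest address.
Reassemble most-significant byte first: 75 A2 → 0x75A2.
0x75A2 = 30114.

30114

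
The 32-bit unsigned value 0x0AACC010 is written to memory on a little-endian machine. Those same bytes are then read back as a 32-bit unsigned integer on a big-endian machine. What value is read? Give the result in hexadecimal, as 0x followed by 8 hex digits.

0x10C0AC0A

Stored little-endian, the bytes at ascending addresses are 10 C0 AC 0A.
Read back as big-endian, the last byte is least significant, giving 0x10C0AC0A.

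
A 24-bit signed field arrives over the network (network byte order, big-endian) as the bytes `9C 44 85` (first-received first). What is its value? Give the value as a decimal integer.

-6536059

In big-endian order the high byte comes first in memory.
The bytes are already most-significant first: 0x9C4485.
Top bit is set, so as a signed 24-bit value this is 0x9C4485 − 2^24 = -6536059.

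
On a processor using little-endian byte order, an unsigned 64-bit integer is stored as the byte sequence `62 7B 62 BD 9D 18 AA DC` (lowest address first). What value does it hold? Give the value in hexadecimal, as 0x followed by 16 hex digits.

0xDCAA189DBD627B62

In little-endian order the low byte comes first in memory.
Reassemble most-significant byte first: DC AA 18 9D BD 62 7B 62 → 0xDCAA189DBD627B62.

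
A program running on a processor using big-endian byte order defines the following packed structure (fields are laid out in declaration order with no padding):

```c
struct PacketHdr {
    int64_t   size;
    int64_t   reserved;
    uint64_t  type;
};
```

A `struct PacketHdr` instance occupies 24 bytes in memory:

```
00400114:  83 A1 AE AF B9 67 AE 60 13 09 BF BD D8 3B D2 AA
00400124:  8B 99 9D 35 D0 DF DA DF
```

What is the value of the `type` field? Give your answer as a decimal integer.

10059244097171872479

`type` follows `size` (8 B), `reserved` (8 B), so it starts at offset 8 + 8 = 16 and occupies 8 bytes.
Bytes at offsets 16..23: 8B 99 9D 35 D0 DF DA DF.
Big-endian stores the most-significant byte at the lowest address.
The bytes are already most-significant first: 0x8B999D35D0DFDADF.
0x8B999D35D0DFDADF = 10059244097171872479.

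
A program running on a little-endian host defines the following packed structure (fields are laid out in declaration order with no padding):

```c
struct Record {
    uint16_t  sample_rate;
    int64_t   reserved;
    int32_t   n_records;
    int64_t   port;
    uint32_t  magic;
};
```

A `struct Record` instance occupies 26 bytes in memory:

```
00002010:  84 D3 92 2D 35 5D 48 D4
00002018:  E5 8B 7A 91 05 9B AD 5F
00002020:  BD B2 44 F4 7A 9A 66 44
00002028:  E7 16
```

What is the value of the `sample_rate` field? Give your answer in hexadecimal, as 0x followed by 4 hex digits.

`sample_rate` is the first field, at byte offset 0, occupying 2 bytes.
Bytes at offsets 0..1: 84 D3.
In little-endian order the low byte comes first in memory.
Reassemble most-significant byte first: D3 84 → 0xD384.

0xD384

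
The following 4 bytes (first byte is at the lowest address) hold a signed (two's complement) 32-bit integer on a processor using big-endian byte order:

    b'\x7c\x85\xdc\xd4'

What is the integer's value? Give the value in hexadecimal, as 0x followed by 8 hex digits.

0x7C85DCD4

Big-endian: lowest address holds the most-significant byte.
The bytes are already most-significant first: 0x7C85DCD4.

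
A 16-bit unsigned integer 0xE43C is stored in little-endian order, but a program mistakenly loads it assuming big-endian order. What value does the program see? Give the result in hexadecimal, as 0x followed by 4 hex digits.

Stored little-endian, the bytes at ascending addresses are 3C E4.
Read back as big-endian, the last byte is least significant, giving 0x3CE4.

0x3CE4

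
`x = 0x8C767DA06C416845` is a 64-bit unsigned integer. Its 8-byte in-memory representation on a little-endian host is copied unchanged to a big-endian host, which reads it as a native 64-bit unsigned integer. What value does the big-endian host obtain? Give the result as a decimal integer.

5001319320999786124

Stored little-endian, the bytes at ascending addresses are 45 68 41 6C A0 7D 76 8C.
Read back as big-endian, the last byte is least significant, giving 0x4568416CA07D768C.
0x4568416CA07D768C = 5001319320999786124.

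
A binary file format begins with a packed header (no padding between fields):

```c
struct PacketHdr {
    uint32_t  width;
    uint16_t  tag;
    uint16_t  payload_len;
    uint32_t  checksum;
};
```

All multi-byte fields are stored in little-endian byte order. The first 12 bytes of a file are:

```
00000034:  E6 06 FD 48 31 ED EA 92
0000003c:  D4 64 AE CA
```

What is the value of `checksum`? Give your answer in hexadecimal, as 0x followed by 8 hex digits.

0xCAAE64D4

`checksum` follows `width` (4 B), `tag` (2 B), `payload_len` (2 B), so it starts at offset 4 + 2 + 2 = 8 and occupies 4 bytes.
Bytes at offsets 8..11: D4 64 AE CA.
Little-endian stores the least-significant byte at the lowest address.
Reassemble most-significant byte first: CA AE 64 D4 → 0xCAAE64D4.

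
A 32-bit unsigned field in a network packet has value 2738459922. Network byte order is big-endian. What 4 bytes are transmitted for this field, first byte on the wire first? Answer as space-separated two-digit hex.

2738459922 in hexadecimal, padded to 32 bits, is 0xA3399512.
Split into bytes (most-significant first): A3 39 95 12.
Big-endian: lowest address holds the most-significant byte.
So the memory order matches the most-significant-first order: A3 39 95 12.

A3 39 95 12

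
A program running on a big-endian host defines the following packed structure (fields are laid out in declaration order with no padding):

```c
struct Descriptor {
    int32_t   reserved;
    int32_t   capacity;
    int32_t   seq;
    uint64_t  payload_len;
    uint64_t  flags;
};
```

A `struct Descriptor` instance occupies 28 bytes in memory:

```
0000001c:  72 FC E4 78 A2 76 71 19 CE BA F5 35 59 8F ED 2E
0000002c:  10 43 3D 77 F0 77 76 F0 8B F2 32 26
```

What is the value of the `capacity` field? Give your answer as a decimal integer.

-1569296103

`capacity` follows `reserved` (4 bytes), so it starts at byte offset 4 and occupies 4 bytes.
Bytes at offsets 4..7: A2 76 71 19.
Big-endian: lowest address holds the most-significant byte.
The bytes are already most-significant first: 0xA2767119.
Top bit is set, so as a signed 32-bit value this is 0xA2767119 − 2^32 = -1569296103.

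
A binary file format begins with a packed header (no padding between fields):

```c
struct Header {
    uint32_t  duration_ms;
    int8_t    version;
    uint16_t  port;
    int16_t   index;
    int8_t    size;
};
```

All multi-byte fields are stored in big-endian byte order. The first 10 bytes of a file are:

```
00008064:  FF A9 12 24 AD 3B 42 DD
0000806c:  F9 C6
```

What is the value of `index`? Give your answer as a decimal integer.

-8711

`index` follows `duration_ms` (4 B), `version` (1 B), `port` (2 B), so it starts at offset 4 + 1 + 2 = 7 and occupies 2 bytes.
Bytes at offsets 7..8: DD F9.
Big-endian stores the most-significant byte at the lowest address.
The bytes are already most-significant first: 0xDDF9.
Top bit is set, so as a signed 16-bit value this is 0xDDF9 − 2^16 = -8711.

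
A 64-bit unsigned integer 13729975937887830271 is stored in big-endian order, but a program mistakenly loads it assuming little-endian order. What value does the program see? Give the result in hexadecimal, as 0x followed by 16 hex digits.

0xFF0077F85EAC8ABE

13729975937887830271 in 64-bit hexadecimal is 0xBE8AAC5EF87700FF.
Stored big-endian, the bytes at ascending addresses are BE 8A AC 5E F8 77 00 FF.
Read back as little-endian, the first byte is least significant, giving 0xFF0077F85EAC8ABE.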